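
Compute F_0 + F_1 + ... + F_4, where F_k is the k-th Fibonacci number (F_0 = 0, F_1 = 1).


Use the identity sum_{k=0}^{N} F_k = F_{N+2} - 1 (which follows from F_{k+2} - F_{k+1} = F_k). Then
sum_{k=0}^{4} F_k = (F_{6} - 1) - (F_{1} - 1) = F_{6} - F_{1}.
Computing: F_{6} = 8, F_{1} = 1, so
Sum = 8 - 1 = 7.

7


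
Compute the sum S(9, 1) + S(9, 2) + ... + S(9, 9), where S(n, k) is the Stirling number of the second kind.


By definition, S(n, k) counts partitions of an n-set into exactly k nonempty blocks.
Computing row n = 9 for k = 1..9:
S(9, k): 1, 255, 3025, 7770, 6951, 2646, 462, 36, 1
Sum = 21147. (This equals Bell_9 since the sum runs over all k.)

21147


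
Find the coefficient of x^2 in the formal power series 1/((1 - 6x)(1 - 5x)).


By partial fractions or Cauchy convolution:
The coefficient equals sum_{k=0}^{2} 6^k * 5^(2-k).
= 91

91


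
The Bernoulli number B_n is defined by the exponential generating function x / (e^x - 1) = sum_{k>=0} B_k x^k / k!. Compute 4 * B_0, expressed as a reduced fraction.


Bernoulli numbers can also be computed recursively via B_0 = 1 and sum_{j=0}^{m} C(m+1, j) B_j = 0 for m >= 1. Odd-index Bernoulli numbers vanish for k >= 3.
Computing B_0 = 1, so 4 * B_0 = 4 * 1 = 4.

4


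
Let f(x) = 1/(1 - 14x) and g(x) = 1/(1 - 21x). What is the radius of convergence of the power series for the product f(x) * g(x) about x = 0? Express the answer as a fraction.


The radius of 1/(1 - 14x) is 1/14 (nearest singularity at x = 1/14), and the radius of 1/(1 - 21x) is 1/21.
The product f(x)*g(x) = 1/((1 - 14x)(1 - 21x)) has singularities at both 1/14 and 1/21, so its radius of convergence is the distance to the nearest one:
min(1/14, 1/21) = 1/21.

1/21


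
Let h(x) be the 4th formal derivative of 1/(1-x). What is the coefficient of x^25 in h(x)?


Differentiating 4 times: d^4/dx^4 [1/(1-x)] = 4!/(1-x)^5.
The expansion 1/(1-x)^5 = sum_{k>=0} C(k+4, 4) x^k, so the coefficient of x^n in 4!/(1-x)^5 is 4! * C(n+4, 4).
For n = 25: 24 * C(29, 4) = 24 * 23751 = 570024

570024


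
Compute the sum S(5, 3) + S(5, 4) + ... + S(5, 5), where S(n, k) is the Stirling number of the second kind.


By definition, S(n, k) counts partitions of an n-set into exactly k nonempty blocks.
Computing row n = 5 for k = 3..5:
S(5, k): 25, 10, 1
Sum = 36.

36


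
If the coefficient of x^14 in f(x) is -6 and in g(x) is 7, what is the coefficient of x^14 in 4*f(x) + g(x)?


Scalar multiplication scales coefficients: 4 * -6 = -24.
Then add the g coefficient: -24 + 7
= -17

-17


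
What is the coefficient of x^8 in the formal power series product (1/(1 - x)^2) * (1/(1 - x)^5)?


Combine the factors: (1/(1 - x)^2) * (1/(1 - x)^5) = 1/(1 - x)^7.
Then use 1/(1 - x)^r = sum_{k>=0} C(k + r - 1, r - 1) x^k with r = 7 and k = 8:
C(14, 6) = 3003.

3003


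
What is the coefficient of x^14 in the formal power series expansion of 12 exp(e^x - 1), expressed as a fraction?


exp(e^x - 1) is the exponential generating function for the Bell numbers Bell_k: exp(e^x - 1) = sum_{k>=0} Bell_k x^k / k!.
So the coefficient of x^14 in 12 exp(e^x - 1) is 12 Bell_14 / 14!.
Computing: Bell_14 = 190899322 and 14! = 87178291200, giving
12 * 190899322/87178291200 = 95449661/3632428800.

95449661/3632428800


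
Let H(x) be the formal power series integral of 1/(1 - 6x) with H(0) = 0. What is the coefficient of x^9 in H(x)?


1/(1 - 6x) = sum_{k>=0} 6^k x^k. Integrating termwise with H(0) = 0:
H(x) = sum_{k>=0} 6^k x^(k+1) / (k+1) = sum_{m>=1} 6^(m-1) x^m / m.
For m = 9: 6^8/9 = 1679616/9 = 186624.

186624


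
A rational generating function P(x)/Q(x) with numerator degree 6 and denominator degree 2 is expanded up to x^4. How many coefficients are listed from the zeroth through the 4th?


Expanding up to x^4 gives the coefficients for x^0, x^1, ..., x^4.
That is 4 + 1 = 5 coefficients in total.

5


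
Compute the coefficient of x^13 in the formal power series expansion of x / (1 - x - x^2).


Let f(x) = sum_{k>=0} a_k x^k. Multiplying f(x) * (1 - x - x^2) = x and matching coefficients gives a_0 = 0, a_1 = 1, and a_k = a_{k-1} + a_{k-2} for k >= 2. These are the Fibonacci numbers F_k.
Iterating from F_0 = 0, F_1 = 1:
F_0=0, F_1=1, F_2=1, F_3=2, F_4=3, F_5=5, F_6=8, F_7=13, F_8=21, F_9=34, ...
F_13 = 233.

233


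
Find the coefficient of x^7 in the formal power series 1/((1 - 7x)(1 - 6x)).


By partial fractions or Cauchy convolution:
The coefficient equals sum_{k=0}^{7} 7^k * 6^(7-k).
= 4085185

4085185


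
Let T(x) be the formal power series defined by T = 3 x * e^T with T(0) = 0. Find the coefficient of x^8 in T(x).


Apply the Lagrange inversion formula: if T = 3 x * phi(T) with phi(t) = e^t, then
[x^n] T = 3^n * (1/n) [t^(n-1)] phi(t)^n = 3^n * (1/n) [t^(n-1)] e^(n t) = 3^n * (1/n) * n^(n-1) / (n-1)! = 3^n * n^(n-1) / n!.
When c = 1 this is the Cayley count of rooted labeled trees on n vertices, divided by n!.
For n = 8: 3^8 * 8^7 / 8! = 6561 * 2097152/40320 = 11943936/35.

11943936/35


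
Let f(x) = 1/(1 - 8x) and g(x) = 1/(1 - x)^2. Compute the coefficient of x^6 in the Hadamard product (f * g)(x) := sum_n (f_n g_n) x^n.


f has coefficients f_k = 8^k. For g = 1/(1 - x)^2 the coefficient is g_k = C(k + 1, 1) = k + 1. The Hadamard coefficient is (f * g)_k = 8^k * (k + 1).
For k = 6: 8^6 * 7 = 262144 * 7 = 1835008.

1835008


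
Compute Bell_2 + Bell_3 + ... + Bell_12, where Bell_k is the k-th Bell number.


Recall Bell_k counts set partitions of a k-set (with Bell_0 = 1 by convention).
Bell_2 through Bell_12: 2, 5, 15, 52, 203, 877, 4140, 21147, 115975, 678570, 4213597
Sum = 2 + 5 + 15 + 52 + 203 + 877 + 4140 + 21147 + 115975 + 678570 + 4213597 = 5034583.

5034583


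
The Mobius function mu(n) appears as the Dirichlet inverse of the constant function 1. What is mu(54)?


54 has a squared prime factor, so mu(54) = 0.
Factorization reveals a repeated prime.

0


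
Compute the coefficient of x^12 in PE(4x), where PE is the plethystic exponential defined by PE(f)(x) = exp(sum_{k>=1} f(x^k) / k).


With f(x) = 4x, the exponent is sum_{k>=1} 4 x^k / k = 4 * (-ln(1 - x)). Exponentiating:
PE(4x) = exp(-4 ln(1 - x)) = 1/(1 - x)^4.
By the negative binomial expansion, [x^n] 1/(1 - x)^4 = C(n + 3, 3).
For n = 12: C(15, 3) = 455.

455


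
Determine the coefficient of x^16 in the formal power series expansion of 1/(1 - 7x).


The geometric series identity gives 1/(1 - c x) = sum_{k>=0} c^k x^k, so the coefficient of x^k is c^k.
Here c = 7 and k = 16.
Computing: 7^16 = 33232930569601

33232930569601


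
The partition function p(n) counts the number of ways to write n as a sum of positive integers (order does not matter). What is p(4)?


Using the generating function prod_{k>=1} 1/(1-x^k), we compute p(4).
By dynamic programming over parts 1 through 4:
p(4) = 5

5


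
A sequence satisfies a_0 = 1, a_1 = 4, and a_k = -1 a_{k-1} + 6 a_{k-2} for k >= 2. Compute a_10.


The characteristic equation is t^2 + 1 t - 6 = 0, with roots r_1 = 2 and r_2 = -3 (so c_1 = r_1 + r_2, c_2 = -r_1 r_2 as required).
One can use the closed form a_n = A r_1^n + B r_2^n, but direct iteration is more reliable:
a_0 = 1, a_1 = 4, a_2 = 2, a_3 = 22, a_4 = -10, a_5 = 142, a_6 = -202, a_7 = 1054, a_8 = -2266, a_9 = 8590, a_10 = -22186.
So a_10 = -22186.

-22186


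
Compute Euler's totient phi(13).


phi(n) counts integers in [1, n] coprime to n. Using the multiplicative formula phi(n) = n * prod_{p | n} (1 - 1/p):
13 = 13, so
phi(13) = 13 * (1 - 1/13) = 12.

12


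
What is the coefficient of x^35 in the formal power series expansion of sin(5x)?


The Maclaurin series is sin(t) = sum_{k>=0} (-1)^k t^(2k+1) / (2k+1)!, so substituting t = 5x, only odd powers of x are nonzero, with coefficient of x^(2k+1) equal to (-1)^k 5^(2k+1) / (2k+1)!.
Write 35 = 2*17 + 1, giving the coefficient (-1)^17 * 5^35 / 35! = -2910383045673370361328125/10333147966386144929666651337523200000000 = -7450580596923828125/26452858793948531019946627424059392.

-7450580596923828125/26452858793948531019946627424059392


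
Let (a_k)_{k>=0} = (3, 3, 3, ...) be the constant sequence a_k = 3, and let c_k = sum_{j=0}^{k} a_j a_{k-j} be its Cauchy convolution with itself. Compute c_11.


Since a_j = 3 for all j >= 0, the convolution sum becomes
c_k = sum_{j=0}^{k} 3 * 3 = 9 * (k + 1).
Equivalently, the generating function of (a_k) is 3/(1 - x) and its square is 9/(1 - x)^2 = sum_{k>=0} 9(k + 1) x^k.
For k = 11: 9 * 12 = 108.

108


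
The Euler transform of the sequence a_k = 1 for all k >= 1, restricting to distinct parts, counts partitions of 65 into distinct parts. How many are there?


Partitions of 65 into distinct parts can be computed via generating function.
Product (1+x)(1+x^2)(1+x^3)...
The coefficient of x^65 = 18200

18200


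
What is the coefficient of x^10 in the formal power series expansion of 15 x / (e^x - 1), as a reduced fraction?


The exponential generating function for Bernoulli numbers is
x / (e^x - 1) = sum_{k>=0} B_k x^k / k!.
So the coefficient of x^10 in 15 x / (e^x - 1) is 15 B_10 / 10!.
Computing: B_10 = 5/66, 10! = 3628800, giving
15 * 5/66 / 3628800 = 1/3193344.

1/3193344


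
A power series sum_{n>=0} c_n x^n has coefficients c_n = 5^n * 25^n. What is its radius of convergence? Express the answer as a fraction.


By the root test (Cauchy-Hadamard), the radius is R = 1 / limsup_n |c_n|^(1/n).
Here |c_n|^(1/n) = (5^n * 25^n)^(1/n) = 5 * 25 = 125 for all n.
So R = 1/125 = 1/125.

1/125


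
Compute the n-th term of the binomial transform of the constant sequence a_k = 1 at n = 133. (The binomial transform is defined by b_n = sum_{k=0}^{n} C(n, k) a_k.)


With a_k = 1 for all k, b_n = sum_{k=0}^{n} C(n, k) = 2^n by the binomial theorem.
For n = 133: 2^133 = 10889035741470030830827987437816582766592.

10889035741470030830827987437816582766592


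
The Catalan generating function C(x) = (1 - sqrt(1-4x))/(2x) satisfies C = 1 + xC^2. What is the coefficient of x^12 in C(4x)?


Substituting x -> 4x scales the n-th coefficient by 4^n, so [x^12] C(4x) = 4^12 * C_12.
C_12 = C(2*12, 12)/(13) = 2704156/13 = 208012.
So 4^12 * 208012 = 16777216 * 208012 = 3489862254592.

3489862254592


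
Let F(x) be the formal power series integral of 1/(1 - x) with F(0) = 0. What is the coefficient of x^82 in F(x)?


1/(1 - x) = sum_{k>=0} x^k. Integrating termwise and using F(0) = 0 gives
F(x) = sum_{k>=0} x^(k+1) / (k+1) = sum_{m>=1} x^m / m = -ln(1 - x).
So the coefficient of x^82 is 1/82 = 1/82.

1/82


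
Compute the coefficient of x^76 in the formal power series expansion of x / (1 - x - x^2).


Let f(x) = sum_{k>=0} a_k x^k. Multiplying f(x) * (1 - x - x^2) = x and matching coefficients gives a_0 = 0, a_1 = 1, and a_k = a_{k-1} + a_{k-2} for k >= 2. These are the Fibonacci numbers F_k.
Iterating from F_0 = 0, F_1 = 1:
F_0=0, F_1=1, F_2=1, F_3=2, F_4=3, F_5=5, F_6=8, F_7=13, F_8=21, F_9=34, ...
F_76 = 3416454622906707.

3416454622906707


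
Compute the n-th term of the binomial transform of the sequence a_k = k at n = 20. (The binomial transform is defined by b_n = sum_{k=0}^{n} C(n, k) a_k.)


With a_k = k, b_n = sum_{k=0}^{n} C(n, k) k. Using k * C(n, k) = n * C(n-1, k-1) gives b_n = n * sum_{k>=1} C(n-1, k-1) = n * 2^(n-1).
For n = 20: 20 * 2^19 = 20 * 524288 = 10485760.

10485760


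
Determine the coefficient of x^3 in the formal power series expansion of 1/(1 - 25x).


The geometric series identity gives 1/(1 - c x) = sum_{k>=0} c^k x^k, so the coefficient of x^k is c^k.
Here c = 25 and k = 3.
Computing: 25^3 = 15625

15625


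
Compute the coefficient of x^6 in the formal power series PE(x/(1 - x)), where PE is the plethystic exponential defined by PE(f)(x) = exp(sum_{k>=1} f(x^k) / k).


For f(x) = x/(1 - x) we have
sum_{k>=1} f(x^k) / k = sum_{k>=1} (1/k) * x^k / (1 - x^k) = sum_{k, m >= 1} x^(k m) / k,
which after exponentiating simplifies to
PE(x/(1 - x)) = prod_{k>=1} 1 / (1 - x^k).
This is the generating function for the partition function p(n), so the coefficient of x^6 is p(6).
Computing p(6) by dynamic programming over parts 1, 2, ..., 6: p(6) = 11.

11


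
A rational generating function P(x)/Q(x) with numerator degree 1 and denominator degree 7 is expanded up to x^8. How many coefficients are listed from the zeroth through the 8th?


Expanding up to x^8 gives the coefficients for x^0, x^1, ..., x^8.
That is 8 + 1 = 9 coefficients in total.

9


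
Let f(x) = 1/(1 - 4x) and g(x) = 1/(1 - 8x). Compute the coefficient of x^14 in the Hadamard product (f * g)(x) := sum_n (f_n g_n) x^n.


f has coefficients f_k = 4^k and g has coefficients g_k = 8^k, so the Hadamard product has coefficient (f*g)_k = 4^k * 8^k = 32^k.
For k = 14: 32^14 = 1180591620717411303424.

1180591620717411303424


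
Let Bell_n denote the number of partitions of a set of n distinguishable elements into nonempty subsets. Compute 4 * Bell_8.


Bell_8 can be computed from the Bell triangle or from Dobinski's identity Bell_n = (1/e) * sum_{k>=0} k^n / k!.
Computing Bell_8 = 4140.
Then 4 * 4140 = 16560.

16560


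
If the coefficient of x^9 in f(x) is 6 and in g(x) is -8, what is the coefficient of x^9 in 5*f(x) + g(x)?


Scalar multiplication scales coefficients: 5 * 6 = 30.
Then add the g coefficient: 30 + -8
= 22

22


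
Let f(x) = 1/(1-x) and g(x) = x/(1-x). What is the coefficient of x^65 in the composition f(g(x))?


First simplify the composition: f(g(x)) = 1/(1 - x/(1-x)) = (1-x)/((1-x) - x) = (1-x)/(1-2x).
Now extract the coefficient. Write (1-x)/(1-2x) = 1/(1-2x) - x/(1-2x).
The coefficient of x^n in 1/(1-2x) is 2^n, and in x/(1-2x) is 2^(n-1) (for n >= 1).
So the coefficient of x^65 is 2^65 - 2^64 = 36893488147419103232 - 18446744073709551616 = 18446744073709551616.

18446744073709551616


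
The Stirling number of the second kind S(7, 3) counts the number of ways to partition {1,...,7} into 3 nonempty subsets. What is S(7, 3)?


Using the explicit formula S(n,k) = (1/k!) sum_{j=0}^{k} (-1)^(k-j) C(k,j) j^n:
S(7, 3) = 301
Equivalently, S(n,k) is n! times the coefficient of x^n in the EGF (e^x - 1)^k / k!.

301


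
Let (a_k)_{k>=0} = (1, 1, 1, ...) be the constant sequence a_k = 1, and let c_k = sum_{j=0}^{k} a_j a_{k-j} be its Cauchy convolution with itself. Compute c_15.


Since a_j = 1 for all j >= 0, the convolution sum becomes
c_k = sum_{j=0}^{k} 1 * 1 = 1 * (k + 1).
Equivalently, the generating function of (a_k) is 1/(1 - x) and its square is 1/(1 - x)^2 = sum_{k>=0} 1(k + 1) x^k.
For k = 15: 1 * 16 = 16.

16


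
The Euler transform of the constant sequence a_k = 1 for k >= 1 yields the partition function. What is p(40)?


The Euler transform converts the sequence a_k = 1 into the number of integer partitions.
Using the recurrence or dynamic programming:
p(40) = 37338

37338


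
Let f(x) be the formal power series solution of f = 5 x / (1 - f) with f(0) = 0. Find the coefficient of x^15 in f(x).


Apply Lagrange inversion: f = 5 x * phi(f) with phi(t) = 1/(1 - t), so
[x^n] f = 5^n * (1/n) [t^(n-1)] phi(t)^n = 5^n * (1/n) [t^(n-1)] (1 - t)^(-n) = 5^n * (1/n) C(2n - 2, n - 1) = 5^n * C_{n-1}.
For n = 15: C_14 = C(28, 14) / 15 = 40116600/15 = 2674440.
With the 5^15 = 30517578125 factor, the coefficient is 30517578125 * 2674440 = 81617431640625000.

81617431640625000


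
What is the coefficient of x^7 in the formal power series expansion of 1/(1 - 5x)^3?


The general identity 1/(1 - c x)^r = sum_{k>=0} c^k C(k + r - 1, r - 1) x^k follows by substituting y = c x into 1/(1 - y)^r = sum_{k>=0} C(k + r - 1, r - 1) y^k.
For c = 5, r = 3, k = 7:
5^7 * C(9, 2) = 78125 * 36 = 2812500.

2812500


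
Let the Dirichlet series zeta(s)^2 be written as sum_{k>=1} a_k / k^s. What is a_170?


The Dirichlet convolution of the constant function 1 with itself gives (1 * 1)(k) = sum_{d | k} 1 = d(k), the number of positive divisors of k.
Since zeta(s) = sum_{k>=1} 1/k^s, we have zeta(s)^2 = sum_{k>=1} d(k)/k^s, so a_k = d(k).
For k = 170: the divisors are 1, 2, 5, 10, 17, 34, 85, 170.
Count = 8.

8


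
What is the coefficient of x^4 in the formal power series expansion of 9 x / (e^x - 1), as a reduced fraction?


The exponential generating function for Bernoulli numbers is
x / (e^x - 1) = sum_{k>=0} B_k x^k / k!.
So the coefficient of x^4 in 9 x / (e^x - 1) is 9 B_4 / 4!.
Computing: B_4 = -1/30, 4! = 24, giving
9 * -1/30 / 24 = -1/80.

-1/80


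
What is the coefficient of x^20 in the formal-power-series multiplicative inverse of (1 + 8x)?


The inverse is 1/(1 + 8x). Apply the geometric identity 1/(1 - y) = sum_{k>=0} y^k with y = -8x:
1/(1 + 8x) = sum_{k>=0} (-8)^k x^k.
So the coefficient of x^20 is (-8)^20 = 1152921504606846976.

1152921504606846976


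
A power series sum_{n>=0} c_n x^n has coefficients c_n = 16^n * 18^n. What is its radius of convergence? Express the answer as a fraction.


By the root test (Cauchy-Hadamard), the radius is R = 1 / limsup_n |c_n|^(1/n).
Here |c_n|^(1/n) = (16^n * 18^n)^(1/n) = 16 * 18 = 288 for all n.
So R = 1/288 = 1/288.

1/288


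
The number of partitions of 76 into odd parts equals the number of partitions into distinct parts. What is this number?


Computing partitions of 76 into odd parts (1, 3, 5, ...):
Using the generating function prod_{k>=0} 1/(1-x^(2k+1)),
the count is 53250

53250


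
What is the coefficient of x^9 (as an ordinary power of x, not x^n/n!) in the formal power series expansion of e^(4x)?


The exponential series is e^y = sum_{k>=0} y^k / k!. Substituting y = 4x gives
e^(4x) = sum_{k>=0} 4^k x^k / k!.
So the coefficient of x^n is a^n/n! with a = 4, n = 9:
4^9 / 9! = 262144/362880 = 2048/2835

2048/2835


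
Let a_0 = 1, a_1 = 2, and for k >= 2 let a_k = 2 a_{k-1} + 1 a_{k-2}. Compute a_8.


Iterating the recurrence forward:
a_0 = 1
a_1 = 2
a_2 = 2*2 + 1*1 = 5
a_3 = 2*5 + 1*2 = 12
a_4 = 2*12 + 1*5 = 29
a_5 = 2*29 + 1*12 = 70
a_6 = 2*70 + 1*29 = 169
a_7 = 2*169 + 1*70 = 408
a_8 = 2*408 + 1*169 = 985
So a_8 = 985.

985


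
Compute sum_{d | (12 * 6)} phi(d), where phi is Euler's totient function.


First, 12 * 6 = 72. One classical identity is sum_{d | n} phi(d) = n (each k in [1, n] has a unique gcd with n, and among the k's with gcd(k, n) = n/d there are phi(d) of them). So the sum equals 72. We also verify directly:
Divisors of 72: 1, 2, 3, 4, 6, 8, 9, 12, 18, 24, 36, 72.
phi values: 1, 1, 2, 2, 2, 4, 6, 4, 6, 8, 12, 24.
Sum = 72.

72


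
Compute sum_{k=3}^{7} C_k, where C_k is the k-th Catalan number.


C_3 through C_7: 5, 14, 42, 132, 429
Sum = 5 + 14 + 42 + 132 + 429
= 622

622


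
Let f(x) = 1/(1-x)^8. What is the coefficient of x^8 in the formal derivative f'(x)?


Differentiate: d/dx [ 1/(1-x)^r ] = r / (1-x)^(r+1).
Here r = 8, so f'(x) = 8 / (1-x)^9.
The expansion of 1/(1-x)^(r+1) has coefficient of x^n equal to C(n+r, r).
So the coefficient of x^8 in f'(x) is
8 * C(16, 8) = 8 * 12870 = 102960

102960


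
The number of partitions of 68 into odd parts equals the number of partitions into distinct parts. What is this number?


Computing partitions of 68 into odd parts (1, 3, 5, ...):
Using the generating function prod_{k>=0} 1/(1-x^(2k+1)),
the count is 24576

24576


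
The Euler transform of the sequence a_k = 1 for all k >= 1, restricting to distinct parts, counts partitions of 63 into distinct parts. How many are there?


Partitions of 63 into distinct parts can be computed via generating function.
Product (1+x)(1+x^2)(1+x^3)...
The coefficient of x^63 = 14848

14848


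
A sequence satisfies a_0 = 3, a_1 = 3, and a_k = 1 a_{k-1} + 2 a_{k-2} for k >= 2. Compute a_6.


The characteristic equation is t^2 - 1 t - 2 = 0, with roots r_1 = 2 and r_2 = -1 (so c_1 = r_1 + r_2, c_2 = -r_1 r_2 as required).
One can use the closed form a_n = A r_1^n + B r_2^n, but direct iteration is more reliable:
a_0 = 3, a_1 = 3, a_2 = 9, a_3 = 15, a_4 = 33, a_5 = 63, a_6 = 129.
So a_6 = 129.

129


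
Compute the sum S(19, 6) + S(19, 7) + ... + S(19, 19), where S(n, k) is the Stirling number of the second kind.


By definition, S(n, k) counts partitions of an n-set into exactly k nonempty blocks.
Computing row n = 19 for k = 6..19:
S(19, k): 693081601779, 1492924634839, 1709751003480, 1144614626805, 477297033785, 129413217791, 23466951300, 2892439160, 243577530, 13916778, 527136, 12597, 171, 1
Sum = 5673699543152.

5673699543152


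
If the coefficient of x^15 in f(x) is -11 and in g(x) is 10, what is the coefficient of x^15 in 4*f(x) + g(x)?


Scalar multiplication scales coefficients: 4 * -11 = -44.
Then add the g coefficient: -44 + 10
= -34

-34


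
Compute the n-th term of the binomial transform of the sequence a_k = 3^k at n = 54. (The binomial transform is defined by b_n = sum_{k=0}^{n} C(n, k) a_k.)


With a_k = 3^k, b_n = sum_{k=0}^{n} C(n, k) 3^k = (1 + 3)^n by the binomial theorem.
For n = 54: (1 + 3)^54 = 4^54 = 324518553658426726783156020576256.

324518553658426726783156020576256


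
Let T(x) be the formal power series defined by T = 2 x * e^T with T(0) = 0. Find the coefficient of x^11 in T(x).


Apply the Lagrange inversion formula: if T = 2 x * phi(T) with phi(t) = e^t, then
[x^n] T = 2^n * (1/n) [t^(n-1)] phi(t)^n = 2^n * (1/n) [t^(n-1)] e^(n t) = 2^n * (1/n) * n^(n-1) / (n-1)! = 2^n * n^(n-1) / n!.
When c = 1 this is the Cayley count of rooted labeled trees on n vertices, divided by n!.
For n = 11: 2^11 * 11^10 / 11! = 2048 * 25937424601/39916800 = 18863581528/14175.

18863581528/14175


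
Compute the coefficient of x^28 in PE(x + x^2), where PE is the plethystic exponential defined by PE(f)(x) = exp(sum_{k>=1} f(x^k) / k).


With f(x) = x + x^2, the exponent is sum_{k>=1} (x^k + x^(2k)) / k = -ln(1 - x) - ln(1 - x^2). Exponentiating:
PE(x + x^2) = 1 / ((1 - x)(1 - x^2)).
This is the generating function for partitions of n into parts of size 1 or 2. The number of 2's can be any j in 0..14, and the rest are 1's, so
[x^28] = floor(28/2) + 1 = 15.

15


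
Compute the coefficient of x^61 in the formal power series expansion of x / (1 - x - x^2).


Let f(x) = sum_{k>=0} a_k x^k. Multiplying f(x) * (1 - x - x^2) = x and matching coefficients gives a_0 = 0, a_1 = 1, and a_k = a_{k-1} + a_{k-2} for k >= 2. These are the Fibonacci numbers F_k.
Iterating from F_0 = 0, F_1 = 1:
F_0=0, F_1=1, F_2=1, F_3=2, F_4=3, F_5=5, F_6=8, F_7=13, F_8=21, F_9=34, ...
F_61 = 2504730781961.

2504730781961


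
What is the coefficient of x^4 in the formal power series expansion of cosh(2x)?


The Maclaurin series is cosh(t) = sum_{m>=0} t^(2m) / (2m)!, so substituting t = 2x, only even powers of x are nonzero, with coefficient of x^(2m) equal to 2^(2m) / (2m)!.
For x^4 the coefficient is 2^4/4! = 16/24 = 2/3.

2/3


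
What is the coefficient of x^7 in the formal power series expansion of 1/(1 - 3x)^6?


The general identity 1/(1 - c x)^r = sum_{k>=0} c^k C(k + r - 1, r - 1) x^k follows by substituting y = c x into 1/(1 - y)^r = sum_{k>=0} C(k + r - 1, r - 1) y^k.
For c = 3, r = 6, k = 7:
3^7 * C(12, 5) = 2187 * 792 = 1732104.

1732104


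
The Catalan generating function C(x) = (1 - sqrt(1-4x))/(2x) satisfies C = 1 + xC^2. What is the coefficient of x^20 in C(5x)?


Substituting x -> 5x scales the n-th coefficient by 5^n, so [x^20] C(5x) = 5^20 * C_20.
C_20 = C(2*20, 20)/(21) = 137846528820/21 = 6564120420.
So 5^20 * 6564120420 = 95367431640625 * 6564120420 = 626003305435180664062500.

626003305435180664062500


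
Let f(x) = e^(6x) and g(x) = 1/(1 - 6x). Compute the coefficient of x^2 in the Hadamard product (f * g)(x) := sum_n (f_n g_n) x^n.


Expanding: f_k = 6^k/k! (from e^(6x)) and g_k = 6^k (from 1/(1 - 6x)). So the Hadamard coefficient (f * g)_k = 6^k 6^k / k! = (36)^k / k!.
For k = 2: 36^2/2! = 1296/2 = 648.

648


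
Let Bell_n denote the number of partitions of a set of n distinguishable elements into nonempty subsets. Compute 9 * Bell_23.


Bell_23 can be computed from the Bell triangle or from Dobinski's identity Bell_n = (1/e) * sum_{k>=0} k^n / k!.
Computing Bell_23 = 44152005855084346.
Then 9 * 44152005855084346 = 397368052695759114.

397368052695759114


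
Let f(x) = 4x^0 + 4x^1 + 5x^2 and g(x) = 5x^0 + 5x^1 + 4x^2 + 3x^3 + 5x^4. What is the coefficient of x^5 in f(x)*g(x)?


Cauchy product at x^5:
4*5 + 5*3
= 35

35


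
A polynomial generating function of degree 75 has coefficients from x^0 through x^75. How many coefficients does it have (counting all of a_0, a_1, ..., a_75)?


A polynomial of degree 75 takes the form a_0 + a_1 x + ... + a_75 x^75.
The number of coefficients is 75 + 1 = 76.

76


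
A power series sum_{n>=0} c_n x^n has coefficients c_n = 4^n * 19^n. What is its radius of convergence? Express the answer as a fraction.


By the root test (Cauchy-Hadamard), the radius is R = 1 / limsup_n |c_n|^(1/n).
Here |c_n|^(1/n) = (4^n * 19^n)^(1/n) = 4 * 19 = 76 for all n.
So R = 1/76 = 1/76.

1/76


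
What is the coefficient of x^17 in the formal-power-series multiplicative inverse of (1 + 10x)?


The inverse is 1/(1 + 10x). Apply the geometric identity 1/(1 - y) = sum_{k>=0} y^k with y = -10x:
1/(1 + 10x) = sum_{k>=0} (-10)^k x^k.
So the coefficient of x^17 is (-10)^17 = -100000000000000000.

-100000000000000000


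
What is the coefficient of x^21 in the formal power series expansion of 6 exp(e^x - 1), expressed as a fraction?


exp(e^x - 1) is the exponential generating function for the Bell numbers Bell_k: exp(e^x - 1) = sum_{k>=0} Bell_k x^k / k!.
So the coefficient of x^21 in 6 exp(e^x - 1) is 6 Bell_21 / 21!.
Computing: Bell_21 = 474869816156751 and 21! = 51090942171709440000, giving
6 * 474869816156751/51090942171709440000 = 158289938718917/2838385676206080000.

158289938718917/2838385676206080000


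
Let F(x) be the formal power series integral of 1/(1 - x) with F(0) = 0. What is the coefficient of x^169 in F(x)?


1/(1 - x) = sum_{k>=0} x^k. Integrating termwise and using F(0) = 0 gives
F(x) = sum_{k>=0} x^(k+1) / (k+1) = sum_{m>=1} x^m / m = -ln(1 - x).
So the coefficient of x^169 is 1/169 = 1/169.

1/169


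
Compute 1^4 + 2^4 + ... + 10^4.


This power sum has a closed form given by Faulhaber's formula
sum_{k=1}^{m} k^p = (1 / (p + 1)) * sum_{j=0}^{p} C(p + 1, j) B_j m^(p + 1 - j),
but for small m direct computation is fastest:
1 + 16 + 81 + 256 + 625 + 1296 + 2401 + 4096 + 6561 + 10000 = 25333.

25333


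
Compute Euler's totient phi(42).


phi(n) counts integers in [1, n] coprime to n. Using the multiplicative formula phi(n) = n * prod_{p | n} (1 - 1/p):
42 = 2 * 3 * 7, so
phi(42) = 42 * (1 - 1/2) * (1 - 1/3) * (1 - 1/7) = 12.

12


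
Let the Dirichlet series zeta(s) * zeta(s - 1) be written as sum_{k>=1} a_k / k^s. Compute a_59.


Convolution gives a_k = sum_{d | k} d * 1 = sum_{d | k} d = sigma(k), the sum of positive divisors of k.
For k = 59, the divisors are 1, 59, so
sigma(59) = 1 + 59 = 60.

60


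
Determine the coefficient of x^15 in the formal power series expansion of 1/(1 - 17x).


The geometric series identity gives 1/(1 - c x) = sum_{k>=0} c^k x^k, so the coefficient of x^k is c^k.
Here c = 17 and k = 15.
Computing: 17^15 = 2862423051509815793

2862423051509815793


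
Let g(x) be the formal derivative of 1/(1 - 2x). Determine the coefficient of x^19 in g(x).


Differentiate termwise: d/dx sum_{k>=0} 2^k x^k = sum_{k>=1} k 2^k x^(k-1) = sum_{j>=0} (j+1) 2^(j+1) x^j.
Equivalently, d/dx [1/(1 - 2x)] = 2/(1 - 2x)^2.
For j = 19: 20 * 2^20 = 20 * 1048576 = 20971520.

20971520


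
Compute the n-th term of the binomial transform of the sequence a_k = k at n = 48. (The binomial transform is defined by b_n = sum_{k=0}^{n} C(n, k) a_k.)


With a_k = k, b_n = sum_{k=0}^{n} C(n, k) k. Using k * C(n, k) = n * C(n-1, k-1) gives b_n = n * sum_{k>=1} C(n-1, k-1) = n * 2^(n-1).
For n = 48: 48 * 2^47 = 48 * 140737488355328 = 6755399441055744.

6755399441055744


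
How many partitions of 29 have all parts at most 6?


Using the generating function (1-x)^(-1)(1-x^2)^(-1)...(1-x^6)^(-1),
the coefficient of x^29 counts these restricted partitions.
Result = 1057

1057


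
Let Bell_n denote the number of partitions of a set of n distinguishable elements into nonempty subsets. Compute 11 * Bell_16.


Bell_16 can be computed from the Bell triangle or from Dobinski's identity Bell_n = (1/e) * sum_{k>=0} k^n / k!.
Computing Bell_16 = 10480142147.
Then 11 * 10480142147 = 115281563617.

115281563617


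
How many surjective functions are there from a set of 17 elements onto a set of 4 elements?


By inclusion-exclusion on which target elements are missed, the number of surjections from an n-set onto a k-set is
surj(n, k) = sum_{j=0}^{k} (-1)^j C(k, j) (k - j)^n.
Equivalently surj(n, k) = k! * S(n, k), where S(n, k) is the Stirling number of the second kind.
For n = 17, k = 4:
S(17, 4) = 694337290, so
surj = 4! * 694337290 = 24 * 694337290 = 16664094960.

16664094960


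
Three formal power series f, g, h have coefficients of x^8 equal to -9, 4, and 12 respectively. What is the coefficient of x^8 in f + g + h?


Series addition is componentwise:
-9 + 4 + 12
= 7

7


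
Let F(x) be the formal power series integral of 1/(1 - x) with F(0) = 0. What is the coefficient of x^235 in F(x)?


1/(1 - x) = sum_{k>=0} x^k. Integrating termwise and using F(0) = 0 gives
F(x) = sum_{k>=0} x^(k+1) / (k+1) = sum_{m>=1} x^m / m = -ln(1 - x).
So the coefficient of x^235 is 1/235 = 1/235.

1/235


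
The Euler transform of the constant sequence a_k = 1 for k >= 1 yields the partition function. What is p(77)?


The Euler transform converts the sequence a_k = 1 into the number of integer partitions.
Using the recurrence or dynamic programming:
p(77) = 10619863

10619863


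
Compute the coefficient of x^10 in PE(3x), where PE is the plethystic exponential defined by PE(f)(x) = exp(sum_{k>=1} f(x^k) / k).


With f(x) = 3x, the exponent is sum_{k>=1} 3 x^k / k = 3 * (-ln(1 - x)). Exponentiating:
PE(3x) = exp(-3 ln(1 - x)) = 1/(1 - x)^3.
By the negative binomial expansion, [x^n] 1/(1 - x)^3 = C(n + 2, 2).
For n = 10: C(12, 2) = 66.

66


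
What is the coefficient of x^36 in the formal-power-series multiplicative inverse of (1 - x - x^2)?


Let the inverse be f(x) = sum_{k>=0} a_k x^k. From f(x) * (1 - x - x^2) = 1 and matching coefficients:
 x^0: a_0 = 1.
 x^1: a_1 - a_0 = 0, so a_1 = 1.
 x^k (k >= 2): a_k - a_{k-1} - a_{k-2} = 0, i.e. a_k = a_{k-1} + a_{k-2}.
This is the Fibonacci-type recurrence shifted so that a_0 = a_1 = 1.
Iterating: a_0=1, a_1=1, a_2=2, a_3=3, a_4=5, a_5=8, a_6=13, a_7=21, a_8=34, a_9=55, ...
a_36 = 24157817.

24157817


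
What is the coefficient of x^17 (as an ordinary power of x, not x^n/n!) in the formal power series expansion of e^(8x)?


The exponential series is e^y = sum_{k>=0} y^k / k!. Substituting y = 8x gives
e^(8x) = sum_{k>=0} 8^k x^k / k!.
So the coefficient of x^n is a^n/n! with a = 8, n = 17:
8^17 / 17! = 2251799813685248/355687428096000 = 68719476736/10854718875

68719476736/10854718875


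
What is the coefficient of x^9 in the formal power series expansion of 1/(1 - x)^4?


The expansion 1/(1 - x)^r = sum_{k>=0} C(k + r - 1, r - 1) x^k follows from the multiset / negative-binomial theorem (or from repeated differentiation of the geometric series).
For r = 4 and k = 9:
C(12, 3) = 479001600 / (6 * 362880) = 220.

220


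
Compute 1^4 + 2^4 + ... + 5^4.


This power sum has a closed form given by Faulhaber's formula
sum_{k=1}^{m} k^p = (1 / (p + 1)) * sum_{j=0}^{p} C(p + 1, j) B_j m^(p + 1 - j),
but for small m direct computation is fastest:
1 + 16 + 81 + 256 + 625 = 979.

979


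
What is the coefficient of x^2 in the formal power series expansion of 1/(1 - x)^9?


The negative binomial / multiset identity is
1/(1 - x)^r = sum_{k>=0} C(k + r - 1, r - 1) x^k.
Here r = 9 and k = 2, so the coefficient is
C(2 + 8, 8) = C(10, 8)
= 45

45


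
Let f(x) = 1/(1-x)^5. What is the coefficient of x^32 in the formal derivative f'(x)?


Differentiate: d/dx [ 1/(1-x)^r ] = r / (1-x)^(r+1).
Here r = 5, so f'(x) = 5 / (1-x)^6.
The expansion of 1/(1-x)^(r+1) has coefficient of x^n equal to C(n+r, r).
So the coefficient of x^32 in f'(x) is
5 * C(37, 5) = 5 * 435897 = 2179485

2179485


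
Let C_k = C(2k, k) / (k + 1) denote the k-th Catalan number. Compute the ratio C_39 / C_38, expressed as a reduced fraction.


Using C_k = (2k)! / (k! (k+1)!), the ratio C_{k+1}/C_k simplifies to
C_{k+1}/C_k = [(2k+2)! / ((k+1)! (k+2)!)] * [k! (k+1)! / (2k)!]
 = (2k+2)(2k+1) / ((k+1)(k+2)) = 2(2k+1) / (k+2).
For k = 38: 2(2*38 + 1) / (38 + 2) = 154/40 = 77/20.

77/20


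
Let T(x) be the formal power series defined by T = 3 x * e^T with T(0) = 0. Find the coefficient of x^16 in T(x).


Apply the Lagrange inversion formula: if T = 3 x * phi(T) with phi(t) = e^t, then
[x^n] T = 3^n * (1/n) [t^(n-1)] phi(t)^n = 3^n * (1/n) [t^(n-1)] e^(n t) = 3^n * (1/n) * n^(n-1) / (n-1)! = 3^n * n^(n-1) / n!.
When c = 1 this is the Cayley count of rooted labeled trees on n vertices, divided by n!.
For n = 16: 3^16 * 16^15 / 16! = 43046721 * 1152921504606846976/20922789888000 = 2077601987473440768/875875.

2077601987473440768/875875


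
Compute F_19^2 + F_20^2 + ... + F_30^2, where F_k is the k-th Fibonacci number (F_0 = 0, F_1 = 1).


There is a standard identity sum_{k=0}^{N} F_k^2 = F_N * F_{N+1} (proved inductively from the telescoping relation F_k^2 = F_k F_{k+1} - F_{k-1} F_k). Then
sum_{k=19}^{30} F_k^2 = F_30 F_31 - F_18 F_19.
Computing: F_30 = 832040, F_31 = 1346269, F_18 = 2584, F_19 = 4181.
Sum = 832040 * 1346269 - 2584 * 4181 = 1120138855056.

1120138855056


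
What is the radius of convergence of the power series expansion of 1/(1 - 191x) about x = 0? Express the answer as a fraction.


Expanding 1/(1 - 191x) = sum_{k>=0} 191^k x^k, the series converges when |191x| < 1, i.e., |x| < 1/191.
So the radius of convergence is 1/191 = 1/191.

1/191


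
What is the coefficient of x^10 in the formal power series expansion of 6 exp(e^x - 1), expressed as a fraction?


exp(e^x - 1) is the exponential generating function for the Bell numbers Bell_k: exp(e^x - 1) = sum_{k>=0} Bell_k x^k / k!.
So the coefficient of x^10 in 6 exp(e^x - 1) is 6 Bell_10 / 10!.
Computing: Bell_10 = 115975 and 10! = 3628800, giving
6 * 115975/3628800 = 4639/24192.

4639/24192


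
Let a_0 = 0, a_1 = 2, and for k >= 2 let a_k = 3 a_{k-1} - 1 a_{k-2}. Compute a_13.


Iterating the recurrence forward:
a_0 = 0
a_1 = 2
a_2 = 3*2 - 1*0 = 6
a_3 = 3*6 - 1*2 = 16
a_4 = 3*16 - 1*6 = 42
a_5 = 3*42 - 1*16 = 110
a_6 = 3*110 - 1*42 = 288
a_7 = 3*288 - 1*110 = 754
a_8 = 3*754 - 1*288 = 1974
a_9 = 3*1974 - 1*754 = 5168
a_10 = 3*5168 - 1*1974 = 13530
a_11 = 3*13530 - 1*5168 = 35422
a_12 = 3*35422 - 1*13530 = 92736
a_13 = 3*92736 - 1*35422 = 242786
So a_13 = 242786.

242786


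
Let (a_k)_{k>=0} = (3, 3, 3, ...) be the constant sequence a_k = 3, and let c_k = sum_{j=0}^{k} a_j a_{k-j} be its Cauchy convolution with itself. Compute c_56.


Since a_j = 3 for all j >= 0, the convolution sum becomes
c_k = sum_{j=0}^{k} 3 * 3 = 9 * (k + 1).
Equivalently, the generating function of (a_k) is 3/(1 - x) and its square is 9/(1 - x)^2 = sum_{k>=0} 9(k + 1) x^k.
For k = 56: 9 * 57 = 513.

513


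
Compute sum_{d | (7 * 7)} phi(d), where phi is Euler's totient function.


First, 7 * 7 = 49. One classical identity is sum_{d | n} phi(d) = n (each k in [1, n] has a unique gcd with n, and among the k's with gcd(k, n) = n/d there are phi(d) of them). So the sum equals 49. We also verify directly:
Divisors of 49: 1, 7, 49.
phi values: 1, 6, 42.
Sum = 49.

49


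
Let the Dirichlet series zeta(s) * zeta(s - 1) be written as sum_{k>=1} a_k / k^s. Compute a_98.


Convolution gives a_k = sum_{d | k} d * 1 = sum_{d | k} d = sigma(k), the sum of positive divisors of k.
For k = 98, the divisors are 1, 2, 7, 14, 49, 98, so
sigma(98) = 1 + 2 + 7 + 14 + 49 + 98 = 171.

171


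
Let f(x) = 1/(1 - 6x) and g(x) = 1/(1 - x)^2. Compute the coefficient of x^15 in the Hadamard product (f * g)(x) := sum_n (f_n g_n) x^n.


f has coefficients f_k = 6^k. For g = 1/(1 - x)^2 the coefficient is g_k = C(k + 1, 1) = k + 1. The Hadamard coefficient is (f * g)_k = 6^k * (k + 1).
For k = 15: 6^15 * 16 = 470184984576 * 16 = 7522959753216.

7522959753216


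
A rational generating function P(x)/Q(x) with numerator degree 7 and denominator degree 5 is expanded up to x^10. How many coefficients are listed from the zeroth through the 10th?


Expanding up to x^10 gives the coefficients for x^0, x^1, ..., x^10.
That is 10 + 1 = 11 coefficients in total.

11


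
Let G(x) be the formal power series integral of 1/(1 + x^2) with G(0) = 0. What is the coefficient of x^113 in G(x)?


1/(1 + x^2) = sum_{j>=0} (-1)^j x^(2j). Integrating termwise with G(0) = 0:
G(x) = sum_{j>=0} (-1)^j x^(2j+1) / (2j+1) = arctan(x).
Only odd powers are nonzero. For x^113 write 113 = 2*56 + 1, giving
(-1)^56 / 113 = 1/113 = 1/113.

1/113


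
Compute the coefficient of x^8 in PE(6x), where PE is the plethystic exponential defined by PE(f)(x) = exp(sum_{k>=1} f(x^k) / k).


With f(x) = 6x, the exponent is sum_{k>=1} 6 x^k / k = 6 * (-ln(1 - x)). Exponentiating:
PE(6x) = exp(-6 ln(1 - x)) = 1/(1 - x)^6.
By the negative binomial expansion, [x^n] 1/(1 - x)^6 = C(n + 5, 5).
For n = 8: C(13, 5) = 1287.

1287


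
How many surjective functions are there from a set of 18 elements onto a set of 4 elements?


By inclusion-exclusion on which target elements are missed, the number of surjections from an n-set onto a k-set is
surj(n, k) = sum_{j=0}^{k} (-1)^j C(k, j) (k - j)^n.
Equivalently surj(n, k) = k! * S(n, k), where S(n, k) is the Stirling number of the second kind.
For n = 18, k = 4:
S(18, 4) = 2798806985, so
surj = 4! * 2798806985 = 24 * 2798806985 = 67171367640.

67171367640


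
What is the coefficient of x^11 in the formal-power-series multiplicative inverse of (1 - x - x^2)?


Let the inverse be f(x) = sum_{k>=0} a_k x^k. From f(x) * (1 - x - x^2) = 1 and matching coefficients:
 x^0: a_0 = 1.
 x^1: a_1 - a_0 = 0, so a_1 = 1.
 x^k (k >= 2): a_k - a_{k-1} - a_{k-2} = 0, i.e. a_k = a_{k-1} + a_{k-2}.
This is the Fibonacci-type recurrence shifted so that a_0 = a_1 = 1.
Iterating: a_0=1, a_1=1, a_2=2, a_3=3, a_4=5, a_5=8, a_6=13, a_7=21, a_8=34, a_9=55, ...
a_11 = 144.

144


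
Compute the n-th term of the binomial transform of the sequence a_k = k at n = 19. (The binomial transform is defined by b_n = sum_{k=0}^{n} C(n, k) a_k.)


With a_k = k, b_n = sum_{k=0}^{n} C(n, k) k. Using k * C(n, k) = n * C(n-1, k-1) gives b_n = n * sum_{k>=1} C(n-1, k-1) = n * 2^(n-1).
For n = 19: 19 * 2^18 = 19 * 262144 = 4980736.

4980736


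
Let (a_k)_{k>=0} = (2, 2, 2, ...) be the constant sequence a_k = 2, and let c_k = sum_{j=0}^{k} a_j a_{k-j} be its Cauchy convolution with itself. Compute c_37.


Since a_j = 2 for all j >= 0, the convolution sum becomes
c_k = sum_{j=0}^{k} 2 * 2 = 4 * (k + 1).
Equivalently, the generating function of (a_k) is 2/(1 - x) and its square is 4/(1 - x)^2 = sum_{k>=0} 4(k + 1) x^k.
For k = 37: 4 * 38 = 152.

152


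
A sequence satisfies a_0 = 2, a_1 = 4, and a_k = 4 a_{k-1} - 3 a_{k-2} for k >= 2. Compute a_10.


The characteristic equation is t^2 - 4 t + 3 = 0, with roots r_1 = 3 and r_2 = 1 (so c_1 = r_1 + r_2, c_2 = -r_1 r_2 as required).
One can use the closed form a_n = A r_1^n + B r_2^n, but direct iteration is more reliable:
a_0 = 2, a_1 = 4, a_2 = 10, a_3 = 28, a_4 = 82, a_5 = 244, a_6 = 730, a_7 = 2188, a_8 = 6562, a_9 = 19684, a_10 = 59050.
So a_10 = 59050.

59050


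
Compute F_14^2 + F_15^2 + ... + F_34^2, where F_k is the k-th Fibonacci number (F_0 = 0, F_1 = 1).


There is a standard identity sum_{k=0}^{N} F_k^2 = F_N * F_{N+1} (proved inductively from the telescoping relation F_k^2 = F_k F_{k+1} - F_{k-1} F_k). Then
sum_{k=14}^{34} F_k^2 = F_34 F_35 - F_13 F_14.
Computing: F_34 = 5702887, F_35 = 9227465, F_13 = 233, F_14 = 377.
Sum = 5702887 * 9227465 - 233 * 377 = 52623190103614.

52623190103614
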